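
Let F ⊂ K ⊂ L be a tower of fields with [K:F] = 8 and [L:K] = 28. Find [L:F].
[L:F] = 224

The tower law says that for any tower of field extensions F ⊂ K ⊂ L with finite degrees, [L:F] = [L:K] · [K:F]. Here this gives [L:F] = 28 · 8 = 224.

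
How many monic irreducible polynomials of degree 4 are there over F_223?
There are 618230928 monic irreducible polynomials of degree 4 over F_223

Each element of F_{223^4} that lies in no proper subfield is a root of exactly one monic irreducible of degree 4 over F_223, and each such polynomial has 4 distinct roots in F_{223^4}. By Möbius inversion the count is N_223(4) = (1/4) Σ_{d|4} μ(4/d) · 223^d = (1/4)(μ(4)·223^1 + μ(2)·223^2 + μ(1)·223^4) = 2472923712/4 = 618230928.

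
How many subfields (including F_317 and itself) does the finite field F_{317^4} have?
F_{317^4} has 3 subfields

The subfields of F_{p^n} are exactly the fields F_{p^d} for d | n (each is the fixed field of the unique index-d subgroup of Gal(F_{p^n}/F_p) ≅ Z/nZ). The divisors of n = 4 are {1, 2, 4}, giving 3 subfields: F_{317^1}, F_{317^2}, F_{317^4}.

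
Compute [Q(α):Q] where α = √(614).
[Q(α):Q] = 2

[Q(α):Q] equals the degree of the minimal polynomial of α. Here α^2 = 614 and x^2 - 614 is irreducible (d = 614 is squarefree, ≠ 1, hence not a square), so deg(m_α) = 2. Thus [Q(α):Q] = 2.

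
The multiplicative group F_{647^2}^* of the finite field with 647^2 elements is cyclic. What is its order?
|F_{647^2}^*| = 418608

F_{647^2} has 647^2 = 418609 elements; its multiplicative group consists of all nonzero elements, so |F_{647^2}^*| = 418609 - 1 = 418608. (It is cyclic since any finite subgroup of the multiplicative group of a field is cyclic.)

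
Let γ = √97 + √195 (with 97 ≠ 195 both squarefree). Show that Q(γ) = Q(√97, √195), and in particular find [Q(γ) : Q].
[Q(γ) : Q] = 4 (equivalently, Q(γ) = Q(√97, √195))

Obviously Q(γ) ⊆ Q(√97, √195), and [Q(√97, √195):Q] = 4 (since 97, 195 are distinct squarefree integers > 1 with 18915 not a perfect square). To show equality we compute the minimal polynomial of γ. From γ = √97 + √195: γ^2 = 97 + 2√(18915) + 195 = 292 + 2√(18915), so γ^2 - 292 = 2√(18915); squaring, (γ^2 - 292)^2 = 4·18915, i.e. γ^4 - 584γ^2 + 85264 - 75660 = 0, i.e. γ^4 - 584γ^2 + 9604 = 0. So γ is a root of x^4 - 584x^2 + 9604. This polynomial is irreducible over Q: it has no rational root (each ±√97 ± √195 is irrational), and any factorization into two quadratics over Q would force √(18915) ∈ Q (pairing opposite roots) or √97, √195 ∈ Q (other pairings), all impossible. Hence [Q(γ):Q] = 4 = [Q(√97, √195):Q], so Q(γ) = Q(√97, √195).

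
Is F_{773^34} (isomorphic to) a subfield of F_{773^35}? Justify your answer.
No: F_{773^34} is not a subfield of F_{773^35}

F_{p^m} embeds in F_{p^n} iff m | n. Here 34 ∤ 35 (since 35 = 1·34 + 1 with remainder 1 ≠ 0), so F_{773^34} is not a subfield of F_{773^35}. Equivalently: if it were, the tower law would give 34 = [F_{773^34}:F_773] dividing [F_{773^35}:F_773] = 35, contradiction.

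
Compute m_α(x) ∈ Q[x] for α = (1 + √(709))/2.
m_α(x) = x^2 - x - 177

From 2α - 1 = √(709), squaring gives (2α - 1)^2 = 709, i.e. 4α^2 - 4α + 1 = 709, so α^2 - α + (1 - 709)/4 = 0. Since 709 ≡ 1 (mod 4), (1 - 709)/4 = -177 ∈ Z. The polynomial x^2 - x - 177 has discriminant 1 - 4·(-177) = 709, which is not a perfect square in Q (d = 709 is squarefree and ≠ 1), so x^2 - x - 177 is irreducible over Q. It is the minimal polynomial of α.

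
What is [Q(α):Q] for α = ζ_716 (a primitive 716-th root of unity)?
[Q(α):Q] = 356

The minimal polynomial of ζ_716 over Q is the 716-th cyclotomic polynomial Φ_716(x), which is irreducible over Q and has degree φ(716) = 356. Hence [Q(α):Q] = φ(716) = 356.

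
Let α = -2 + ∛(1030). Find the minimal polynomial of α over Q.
m_α(x) = x^3 + 6x^2 + 12x - 1022

Set β = α + 2 = ∛(1030), so β^3 = 1030. Then (α + 2)^3 - 1030 = 0, i.e. α is a root of g(x) = (x + 2)^3 - 1030 = x^3 + 6x^2 + 12x - 1022. Since g(x) = h(x + 2) where h(x) = x^3 - 1030, and h is irreducible over Q (because 1030 is not a perfect cube, so h has no rational root, and a monic cubic with no rational root is irreducible), g is also irreducible (irreducibility is preserved under the substitution x → x + 2). Hence m_α(x) = x^3 + 6x^2 + 12x - 1022.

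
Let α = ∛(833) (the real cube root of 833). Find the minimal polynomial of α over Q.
m_α(x) = x^3 - 833

α satisfies α^3 = 833, so x^3 - 833 annihilates α. By the rational root test, a rational root p/q (in lowest terms) of x^3 - 833 would satisfy p^3 = 833 q^3, forcing q = 1 and p^3 = 833; but 833 is not a perfect cube, contradiction. A monic cubic over Q with no rational root is irreducible (any nontrivial factorization would include a linear factor). Hence x^3 - 833 is the minimal polynomial of α, and in particular [Q(α):Q] = 3.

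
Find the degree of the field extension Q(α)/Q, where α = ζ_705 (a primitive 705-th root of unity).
[Q(α):Q] = 368

The minimal polynomial of ζ_705 over Q is the 705-th cyclotomic polynomial Φ_705(x), which is irreducible over Q and has degree φ(705) = 368. Hence [Q(α):Q] = φ(705) = 368.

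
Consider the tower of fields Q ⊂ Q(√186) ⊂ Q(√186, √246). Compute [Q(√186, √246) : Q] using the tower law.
[Q(√186, √246) : Q] = 4

[Q(√186):Q] = 2 (min poly x^2 - 186, irreducible since 186 is squarefree > 1). For the top step, suppose √246 ∈ Q(√186), say √246 = c + d√186 with c, d ∈ Q. Squaring: 246 = c^2 + 186d^2 + 2cd√186. Since √186 ∉ Q this forces 2cd = 0. If d = 0 then √246 = c ∈ Q, contradicting 246 squarefree > 1. If c = 0 then 246 = 186d^2, so 186·246 = (186d)^2 is a perfect square in Q — but 186·246 = 45756 is not a perfect square (since 186 and 246 are distinct squarefree integers). Contradiction. Hence √246 ∉ Q(√186), so x^2 - 246 stays irreducible over Q(√186) and [Q(√186, √246) : Q(√186)] = 2. By the tower law, [Q(√186, √246) : Q] = 2 · 2 = 4.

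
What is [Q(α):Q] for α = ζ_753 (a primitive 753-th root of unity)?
[Q(α):Q] = 500

The minimal polynomial of ζ_753 over Q is the 753-th cyclotomic polynomial Φ_753(x), which is irreducible over Q and has degree φ(753) = 500. Hence [Q(α):Q] = φ(753) = 500.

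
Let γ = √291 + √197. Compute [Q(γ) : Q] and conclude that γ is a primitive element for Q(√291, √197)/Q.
[Q(γ) : Q] = 4 (equivalently, Q(γ) = Q(√291, √197))

Obviously Q(γ) ⊆ Q(√291, √197), and [Q(√291, √197):Q] = 4 (since 291, 197 are distinct squarefree integers > 1 with 57327 not a perfect square). To show equality we compute the minimal polynomial of γ. From γ = √291 + √197: γ^2 = 291 + 2√(57327) + 197 = 488 + 2√(57327), so γ^2 - 488 = 2√(57327); squaring, (γ^2 - 488)^2 = 4·57327, i.e. γ^4 - 976γ^2 + 238144 - 229308 = 0, i.e. γ^4 - 976γ^2 + 8836 = 0. So γ is a root of x^4 - 976x^2 + 8836. This polynomial is irreducible over Q: it has no rational root (each ±√291 ± √197 is irrational), and any factorization into two quadratics over Q would force √(57327) ∈ Q (pairing opposite roots) or √291, √197 ∈ Q (other pairings), all impossible. Hence [Q(γ):Q] = 4 = [Q(√291, √197):Q], so Q(γ) = Q(√291, √197).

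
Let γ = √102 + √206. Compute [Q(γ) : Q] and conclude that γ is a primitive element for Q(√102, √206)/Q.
[Q(γ) : Q] = 4 (equivalently, Q(γ) = Q(√102, √206))

Obviously Q(γ) ⊆ Q(√102, √206), and [Q(√102, √206):Q] = 4 (since 102, 206 are distinct squarefree integers > 1 with 21012 not a perfect square). To show equality we compute the minimal polynomial of γ. From γ = √102 + √206: γ^2 = 102 + 2√(21012) + 206 = 308 + 2√(21012), so γ^2 - 308 = 2√(21012); squaring, (γ^2 - 308)^2 = 4·21012, i.e. γ^4 - 616γ^2 + 94864 - 84048 = 0, i.e. γ^4 - 616γ^2 + 10816 = 0. So γ is a root of x^4 - 616x^2 + 10816. This polynomial is irreducible over Q: it has no rational root (each ±√102 ± √206 is irrational), and any factorization into two quadratics over Q would force √(21012) ∈ Q (pairing opposite roots) or √102, √206 ∈ Q (other pairings), all impossible. Hence [Q(γ):Q] = 4 = [Q(√102, √206):Q], so Q(γ) = Q(√102, √206).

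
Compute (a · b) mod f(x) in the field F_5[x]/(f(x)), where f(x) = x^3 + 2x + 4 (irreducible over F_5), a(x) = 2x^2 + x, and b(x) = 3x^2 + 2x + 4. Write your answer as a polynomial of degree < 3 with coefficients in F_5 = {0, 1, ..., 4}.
a · b ≡ 3x^2 + x + 2 (mod f(x))

Multiply in F_5[x]: a(x)·b(x) = (2x^2 + x)·(3x^2 + 2x + 4) = x^4 + 2x^3 + 4x. This has degree ≥ 3, so divide by f(x) over F_5: x^4 + 2x^3 + 4x = (x + 2)·(x^3 + 2x + 4) + (3x^2 + x + 2). Hence a·b ≡ 3x^2 + x + 2 (mod f). (F_5[x]/(f) is a field with 5^3 = 125 elements since f is irreducible of degree 3.)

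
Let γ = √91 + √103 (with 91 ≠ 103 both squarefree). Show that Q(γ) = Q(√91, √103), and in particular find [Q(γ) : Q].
[Q(γ) : Q] = 4 (equivalently, Q(γ) = Q(√91, √103))

Obviously Q(γ) ⊆ Q(√91, √103), and [Q(√91, √103):Q] = 4 (since 91, 103 are distinct squarefree integers > 1 with 9373 not a perfect square). To show equality we compute the minimal polynomial of γ. From γ = √91 + √103: γ^2 = 91 + 2√(9373) + 103 = 194 + 2√(9373), so γ^2 - 194 = 2√(9373); squaring, (γ^2 - 194)^2 = 4·9373, i.e. γ^4 - 388γ^2 + 37636 - 37492 = 0, i.e. γ^4 - 388γ^2 + 144 = 0. So γ is a root of x^4 - 388x^2 + 144. This polynomial is irreducible over Q: it has no rational root (each ±√91 ± √103 is irrational), and any factorization into two quadratics over Q would force √(9373) ∈ Q (pairing opposite roots) or √91, √103 ∈ Q (other pairings), all impossible. Hence [Q(γ):Q] = 4 = [Q(√91, √103):Q], so Q(γ) = Q(√91, √103).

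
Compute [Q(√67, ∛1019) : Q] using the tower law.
[Q(√67, ∛1019) : Q] = 6

Let L = Q(√67, ∛1019). Since Q(√67) ⊂ L and [Q(√67):Q] = 2, the tower law gives 2 | [L:Q]. Likewise Q(∛1019) ⊂ L with [Q(∛1019):Q] = 3 (because 1019 is not a perfect cube), so 3 | [L:Q]. As gcd(2,3) = 1, [L:Q] is divisible by 6. Conversely L is generated over Q by √67 and ∛1019, so [L:Q] ≤ 2·3 = 6. Therefore [Q(√67, ∛1019) : Q] = 6.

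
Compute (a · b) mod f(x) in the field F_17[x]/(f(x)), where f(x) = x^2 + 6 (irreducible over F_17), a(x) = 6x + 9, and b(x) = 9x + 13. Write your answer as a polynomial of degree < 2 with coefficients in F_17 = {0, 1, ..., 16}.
a · b ≡ 6x + 14 (mod f(x))

Multiply in F_17[x]: a(x)·b(x) = (6x + 9)·(9x + 13) = 3x^2 + 6x + 15. This has degree ≥ 2, so divide by f(x) over F_17: 3x^2 + 6x + 15 = (3)·(x^2 + 6) + (6x + 14). Hence a·b ≡ 6x + 14 (mod f). (F_17[x]/(f) is a field with 17^2 = 289 elements since f is irreducible of degree 2.)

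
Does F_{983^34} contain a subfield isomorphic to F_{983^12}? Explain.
No: F_{983^12} is not a subfield of F_{983^34}

F_{p^m} embeds in F_{p^n} iff m | n. Here 12 ∤ 34 (since 34 = 2·12 + 10 with remainder 10 ≠ 0), so F_{983^12} is not a subfield of F_{983^34}. Equivalently: if it were, the tower law would give 12 = [F_{983^12}:F_983] dividing [F_{983^34}:F_983] = 34, contradiction.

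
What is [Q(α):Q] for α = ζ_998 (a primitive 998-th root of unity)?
[Q(α):Q] = 498

The minimal polynomial of ζ_998 over Q is the 998-th cyclotomic polynomial Φ_998(x), which is irreducible over Q and has degree φ(998) = 498. Hence [Q(α):Q] = φ(998) = 498.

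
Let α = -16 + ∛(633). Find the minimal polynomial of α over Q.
m_α(x) = x^3 + 48x^2 + 768x + 3463

Set β = α + 16 = ∛(633), so β^3 = 633. Then (α + 16)^3 - 633 = 0, i.e. α is a root of g(x) = (x + 16)^3 - 633 = x^3 + 48x^2 + 768x + 3463. Since g(x) = h(x + 16) where h(x) = x^3 - 633, and h is irreducible over Q (because 633 is not a perfect cube, so h has no rational root, and a monic cubic with no rational root is irreducible), g is also irreducible (irreducibility is preserved under the substitution x → x + 16). Hence m_α(x) = x^3 + 48x^2 + 768x + 3463.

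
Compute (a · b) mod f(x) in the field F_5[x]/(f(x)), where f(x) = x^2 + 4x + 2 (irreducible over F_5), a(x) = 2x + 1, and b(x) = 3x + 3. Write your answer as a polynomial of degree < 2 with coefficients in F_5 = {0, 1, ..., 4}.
a · b ≡ 1 (mod f(x))

Multiply in F_5[x]: a(x)·b(x) = (2x + 1)·(3x + 3) = x^2 + 4x + 3. This has degree ≥ 2, so divide by f(x) over F_5: x^2 + 4x + 3 = (1)·(x^2 + 4x + 2) + (1). Hence a·b ≡ 1 (mod f). (F_5[x]/(f) is a field with 5^2 = 25 elements since f is irreducible of degree 2.)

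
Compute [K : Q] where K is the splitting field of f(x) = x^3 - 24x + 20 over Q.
[K : Q] = 6

By the rational root test, any rational root of the monic integer polynomial f(x) = x^3 - 24x + 20 must be an integer dividing the constant term 20, i.e. one of ±{1, 2, 4, 5, 10, 20}. Evaluating: f(1) = -3, f(-1) = 43, f(2) = -20, f(-2) = 60, f(4) = -12, f(-4) = 52, f(5) = 25, f(-5) = 15, f(10) = 780, f(-10) = -740, f(20) = 7540, f(-20) = -7500; none is 0, so f has no rational root and is therefore irreducible over Q (a cubic with no linear factor over a field is irreducible). For an irreducible cubic, the Galois group is A_3 or S_3 according as the discriminant disc(f) = -4a^3 - 27b^2 = -4·(-24)^3 - 27·(20)^2 = 44496 is or is not a square in Q. Here disc(f) = 44496 is not a perfect square in Q, so the Galois group of f over Q is not contained in A_3 and must be all of S_3. The splitting field has degree |S_3| = 6 over Q, so [K : Q] = 6.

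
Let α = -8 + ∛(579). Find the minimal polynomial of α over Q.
m_α(x) = x^3 + 24x^2 + 192x - 67

Set β = α + 8 = ∛(579), so β^3 = 579. Then (α + 8)^3 - 579 = 0, i.e. α is a root of g(x) = (x + 8)^3 - 579 = x^3 + 24x^2 + 192x - 67. Since g(x) = h(x + 8) where h(x) = x^3 - 579, and h is irreducible over Q (because 579 is not a perfect cube, so h has no rational root, and a monic cubic with no rational root is irreducible), g is also irreducible (irreducibility is preserved under the substitution x → x + 8). Hence m_α(x) = x^3 + 24x^2 + 192x - 67.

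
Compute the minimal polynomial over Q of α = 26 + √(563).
m_α(x) = x^2 - 52x + 113

From α - 26 = √(563), squaring gives (α - 26)^2 = 563, i.e. α^2 - 52α + 676 = 563, so α^2 - 52α + 113 = 0. The discriminant of x^2 - 52x + 113 is (-52)^2 - 4·(113) = 2704 - 452 = 2252, and 4·(563) is not a perfect square in Q since 563 is squarefree and ≠ 1. Hence x^2 - 52x + 113 is irreducible over Q and is the minimal polynomial of α.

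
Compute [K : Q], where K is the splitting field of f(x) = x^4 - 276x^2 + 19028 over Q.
[K : Q] = 4

Solving the quadratic in x^2: x^2 = (276 ± √(276^2 - 4·19028))/2 = (276 ± √64)/2 = (276 ± 8)/2, giving x^2 = 142 or x^2 = 134. So f(x) = (x^2 - 142)(x^2 - 134) and the roots of f are ±√142, ±√134. Hence the splitting field is K = Q(√142, √134). Since 142 and 134 are distinct squarefree integers > 1, their product 19028 is not a perfect square, so √134 ∉ Q(√142). By the tower law [K:Q] = [Q(√142,√134):Q(√142)] · [Q(√142):Q] = 2 · 2 = 4.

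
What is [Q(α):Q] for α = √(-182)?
[Q(α):Q] = 2

[Q(α):Q] equals the degree of the minimal polynomial of α. Here α^2 = -182 and x^2 + 182 is irreducible (d = -182 is squarefree, ≠ 1, hence not a square), so deg(m_α) = 2. Thus [Q(α):Q] = 2.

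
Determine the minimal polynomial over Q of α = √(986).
m_α(x) = x^2 - 986

α satisfies α^2 - 986 = 0, so x^2 - 986 annihilates α. Since d = 986 is squarefree and ≠ 1, it is not a perfect square in Q, so x^2 - 986 has no rational root and is therefore irreducible over Q (a degree-2 polynomial over a field is irreducible iff it has no root). Hence m_α(x) = x^2 - 986.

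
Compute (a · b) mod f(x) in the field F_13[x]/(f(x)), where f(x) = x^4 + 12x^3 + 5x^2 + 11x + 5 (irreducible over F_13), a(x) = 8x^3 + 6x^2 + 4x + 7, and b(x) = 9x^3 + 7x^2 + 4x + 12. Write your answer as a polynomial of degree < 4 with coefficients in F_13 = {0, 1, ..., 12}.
a · b ≡ x^3 + 5x + 8 (mod f(x))

Multiply in F_13[x]: a(x)·b(x) = (8x^3 + 6x^2 + 4x + 7)·(9x^3 + 7x^2 + 4x + 12) = 7x^6 + 6x^5 + 6x^4 + 3x^3 + 7x^2 + 11x + 6. This has degree ≥ 4, so divide by f(x) over F_13: 7x^6 + 6x^5 + 6x^4 + 3x^3 + 7x^2 + 11x + 6 = (7x^2 + 10)·(x^4 + 12x^3 + 5x^2 + 11x + 5) + (x^3 + 5x + 8). Hence a·b ≡ x^3 + 5x + 8 (mod f). (F_13[x]/(f) is a field with 13^4 = 28561 elements since f is irreducible of degree 4.)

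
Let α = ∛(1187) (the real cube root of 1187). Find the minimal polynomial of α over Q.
m_α(x) = x^3 - 1187

α satisfies α^3 = 1187, so x^3 - 1187 annihilates α. By the rational root test, a rational root p/q (in lowest terms) of x^3 - 1187 would satisfy p^3 = 1187 q^3, forcing q = 1 and p^3 = 1187; but 1187 is not a perfect cube, contradiction. A monic cubic over Q with no rational root is irreducible (any nontrivial factorization would include a linear factor). Hence x^3 - 1187 is the minimal polynomial of α, and in particular [Q(α):Q] = 3.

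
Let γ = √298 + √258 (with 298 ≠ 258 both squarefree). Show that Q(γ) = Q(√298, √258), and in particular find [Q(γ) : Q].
[Q(γ) : Q] = 4 (equivalently, Q(γ) = Q(√298, √258))

Obviously Q(γ) ⊆ Q(√298, √258), and [Q(√298, √258):Q] = 4 (since 298, 258 are distinct squarefree integers > 1 with 76884 not a perfect square). To show equality we compute the minimal polynomial of γ. From γ = √298 + √258: γ^2 = 298 + 2√(76884) + 258 = 556 + 2√(76884), so γ^2 - 556 = 2√(76884); squaring, (γ^2 - 556)^2 = 4·76884, i.e. γ^4 - 1112γ^2 + 309136 - 307536 = 0, i.e. γ^4 - 1112γ^2 + 1600 = 0. So γ is a root of x^4 - 1112x^2 + 1600. This polynomial is irreducible over Q: it has no rational root (each ±√298 ± √258 is irrational), and any factorization into two quadratics over Q would force √(76884) ∈ Q (pairing opposite roots) or √298, √258 ∈ Q (other pairings), all impossible. Hence [Q(γ):Q] = 4 = [Q(√298, √258):Q], so Q(γ) = Q(√298, √258).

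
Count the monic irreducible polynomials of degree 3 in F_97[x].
There are 304192 monic irreducible polynomials of degree 3 over F_97

Each element of F_{97^3} that lies in no proper subfield is a root of exactly one monic irreducible of degree 3 over F_97, and each such polynomial has 3 distinct roots in F_{97^3}. By Möbius inversion the count is N_97(3) = (1/3) Σ_{d|3} μ(3/d) · 97^d = (1/3)(μ(3)·97^1 + μ(1)·97^3) = 912576/3 = 304192.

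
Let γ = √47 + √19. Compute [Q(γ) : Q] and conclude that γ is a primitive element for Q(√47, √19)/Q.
[Q(γ) : Q] = 4 (equivalently, Q(γ) = Q(√47, √19))

Obviously Q(γ) ⊆ Q(√47, √19), and [Q(√47, √19):Q] = 4 (since 47, 19 are distinct squarefree integers > 1 with 893 not a perfect square). To show equality we compute the minimal polynomial of γ. From γ = √47 + √19: γ^2 = 47 + 2√(893) + 19 = 66 + 2√(893), so γ^2 - 66 = 2√(893); squaring, (γ^2 - 66)^2 = 4·893, i.e. γ^4 - 132γ^2 + 4356 - 3572 = 0, i.e. γ^4 - 132γ^2 + 784 = 0. So γ is a root of x^4 - 132x^2 + 784. This polynomial is irreducible over Q: it has no rational root (each ±√47 ± √19 is irrational), and any factorization into two quadratics over Q would force √(893) ∈ Q (pairing opposite roots) or √47, √19 ∈ Q (other pairings), all impossible. Hence [Q(γ):Q] = 4 = [Q(√47, √19):Q], so Q(γ) = Q(√47, √19).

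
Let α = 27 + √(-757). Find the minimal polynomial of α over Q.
m_α(x) = x^2 - 54x + 1486

From α - 27 = √(-757), squaring gives (α - 27)^2 = -757, i.e. α^2 - 54α + 729 = -757, so α^2 - 54α + 1486 = 0. The discriminant of x^2 - 54x + 1486 is (-54)^2 - 4·(1486) = 2916 - 5944 = -3028, and 4·(-757) is not a perfect square in Q since -757 is squarefree and ≠ 1. Hence x^2 - 54x + 1486 is irreducible over Q and is the minimal polynomial of α.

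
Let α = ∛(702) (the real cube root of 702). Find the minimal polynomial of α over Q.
m_α(x) = x^3 - 702

α satisfies α^3 = 702, so x^3 - 702 annihilates α. By the rational root test, a rational root p/q (in lowest terms) of x^3 - 702 would satisfy p^3 = 702 q^3, forcing q = 1 and p^3 = 702; but 702 is not a perfect cube, contradiction. A monic cubic over Q with no rational root is irreducible (any nontrivial factorization would include a linear factor). Hence x^3 - 702 is the minimal polynomial of α, and in particular [Q(α):Q] = 3.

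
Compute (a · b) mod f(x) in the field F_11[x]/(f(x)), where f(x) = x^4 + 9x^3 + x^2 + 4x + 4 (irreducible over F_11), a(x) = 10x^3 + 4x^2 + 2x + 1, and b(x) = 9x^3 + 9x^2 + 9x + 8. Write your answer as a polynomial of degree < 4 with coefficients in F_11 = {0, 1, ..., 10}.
a · b ≡ 6x^3 + 9x^2 + 9x + 6 (mod f(x))

Multiply in F_11[x]: a(x)·b(x) = (10x^3 + 4x^2 + 2x + 1)·(9x^3 + 9x^2 + 9x + 8) = 2x^6 + 5x^5 + x^4 + 4x^2 + 3x + 8. This has degree ≥ 4, so divide by f(x) over F_11: 2x^6 + 5x^5 + x^4 + 4x^2 + 3x + 8 = (2x^2 + 9x + 6)·(x^4 + 9x^3 + x^2 + 4x + 4) + (6x^3 + 9x^2 + 9x + 6). Hence a·b ≡ 6x^3 + 9x^2 + 9x + 6 (mod f). (F_11[x]/(f) is a field with 11^4 = 14641 elements since f is irreducible of degree 4.)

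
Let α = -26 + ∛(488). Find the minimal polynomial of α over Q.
m_α(x) = x^3 + 78x^2 + 2028x + 17088

Set β = α + 26 = ∛(488), so β^3 = 488. Then (α + 26)^3 - 488 = 0, i.e. α is a root of g(x) = (x + 26)^3 - 488 = x^3 + 78x^2 + 2028x + 17088. Since g(x) = h(x + 26) where h(x) = x^3 - 488, and h is irreducible over Q (because 488 is not a perfect cube, so h has no rational root, and a monic cubic with no rational root is irreducible), g is also irreducible (irreducibility is preserved under the substitution x → x + 26). Hence m_α(x) = x^3 + 78x^2 + 2028x + 17088.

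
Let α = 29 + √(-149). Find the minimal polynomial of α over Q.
m_α(x) = x^2 - 58x + 990

From α - 29 = √(-149), squaring gives (α - 29)^2 = -149, i.e. α^2 - 58α + 841 = -149, so α^2 - 58α + 990 = 0. The discriminant of x^2 - 58x + 990 is (-58)^2 - 4·(990) = 3364 - 3960 = -596, and 4·(-149) is not a perfect square in Q since -149 is squarefree and ≠ 1. Hence x^2 - 58x + 990 is irreducible over Q and is the minimal polynomial of α.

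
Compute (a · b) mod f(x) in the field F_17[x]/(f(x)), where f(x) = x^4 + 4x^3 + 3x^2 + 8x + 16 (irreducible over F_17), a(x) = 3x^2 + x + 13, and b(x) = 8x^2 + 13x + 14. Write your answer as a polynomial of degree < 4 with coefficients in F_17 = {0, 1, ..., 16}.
a · b ≡ 2x^3 + 2x^2 + 8x + 2 (mod f(x))

Multiply in F_17[x]: a(x)·b(x) = (3x^2 + x + 13)·(8x^2 + 13x + 14) = 7x^4 + 13x^3 + 6x^2 + 13x + 12. This has degree ≥ 4, so divide by f(x) over F_17: 7x^4 + 13x^3 + 6x^2 + 13x + 12 = (7)·(x^4 + 4x^3 + 3x^2 + 8x + 16) + (2x^3 + 2x^2 + 8x + 2). Hence a·b ≡ 2x^3 + 2x^2 + 8x + 2 (mod f). (F_17[x]/(f) is a field with 17^4 = 83521 elements since f is irreducible of degree 4.)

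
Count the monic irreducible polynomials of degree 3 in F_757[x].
There are 144599112 monic irreducible polynomials of degree 3 over F_757

Each element of F_{757^3} that lies in no proper subfield is a root of exactly one monic irreducible of degree 3 over F_757, and each such polynomial has 3 distinct roots in F_{757^3}. By Möbius inversion the count is N_757(3) = (1/3) Σ_{d|3} μ(3/d) · 757^d = (1/3)(μ(3)·757^1 + μ(1)·757^3) = 433797336/3 = 144599112.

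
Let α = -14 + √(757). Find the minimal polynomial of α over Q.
m_α(x) = x^2 + 28x - 561

From α + 14 = √(757), squaring gives (α + 14)^2 = 757, i.e. α^2 + 28α + 196 = 757, so α^2 + 28α - 561 = 0. The discriminant of x^2 + 28x - 561 is (28)^2 - 4·(-561) = 784 + 2244 = 3028, and 4·(757) is not a perfect square in Q since 757 is squarefree and ≠ 1. Hence x^2 + 28x - 561 is irreducible over Q and is the minimal polynomial of α.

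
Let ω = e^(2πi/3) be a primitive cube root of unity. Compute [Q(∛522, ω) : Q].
[Q(∛522, ω) : Q] = 6

[Q(∛522):Q] = 3 (min poly x^3 - 522, irreducible since 522 is not a perfect cube). [Q(ω):Q] = 2 (min poly x^2 + x + 1). Since Q(∛522) ⊂ R and ω ∉ R, we have ω ∉ Q(∛522), so x^2 + x + 1 remains irreducible over Q(∛522) and [Q(∛522, ω) : Q(∛522)] = 2. By the tower law, [Q(∛522, ω) : Q] = 3 · 2 = 6. (In fact Q(∛522, ω) is the splitting field of x^3 - 522 over Q.)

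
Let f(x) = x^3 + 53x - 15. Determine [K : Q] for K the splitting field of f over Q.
[K : Q] = 6

By the rational root test, any rational root of the monic integer polynomial f(x) = x^3 + 53x - 15 must be an integer dividing the constant term -15, i.e. one of ±{1, 3, 5, 15}. Evaluating: f(1) = 39, f(-1) = -69, f(3) = 171, f(-3) = -201, f(5) = 375, f(-5) = -405, f(15) = 4155, f(-15) = -4185; none is 0, so f has no rational root and is therefore irreducible over Q (a cubic with no linear factor over a field is irreducible). For an irreducible cubic, the Galois group is A_3 or S_3 according as the discriminant disc(f) = -4a^3 - 27b^2 = -4·(53)^3 - 27·(-15)^2 = -601583 is or is not a square in Q. Here disc(f) = -601583 is not a perfect square in Q, so the Galois group of f over Q is not contained in A_3 and must be all of S_3. The splitting field has degree |S_3| = 6 over Q, so [K : Q] = 6.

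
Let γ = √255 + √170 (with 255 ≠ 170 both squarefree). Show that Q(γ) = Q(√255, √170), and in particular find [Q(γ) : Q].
[Q(γ) : Q] = 4 (equivalently, Q(γ) = Q(√255, √170))

Obviously Q(γ) ⊆ Q(√255, √170), and [Q(√255, √170):Q] = 4 (since 255, 170 are distinct squarefree integers > 1 with 43350 not a perfect square). To show equality we compute the minimal polynomial of γ. From γ = √255 + √170: γ^2 = 255 + 2√(43350) + 170 = 425 + 2√(43350), so γ^2 - 425 = 2√(43350); squaring, (γ^2 - 425)^2 = 4·43350, i.e. γ^4 - 850γ^2 + 180625 - 173400 = 0, i.e. γ^4 - 850γ^2 + 7225 = 0. So γ is a root of x^4 - 850x^2 + 7225. This polynomial is irreducible over Q: it has no rational root (each ±√255 ± √170 is irrational), and any factorization into two quadratics over Q would force √(43350) ∈ Q (pairing opposite roots) or √255, √170 ∈ Q (other pairings), all impossible. Hence [Q(γ):Q] = 4 = [Q(√255, √170):Q], so Q(γ) = Q(√255, √170).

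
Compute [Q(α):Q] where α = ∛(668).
[Q(α):Q] = 3

The minimal polynomial of α is x^3 - 668, irreducible over Q since 668 is not a perfect cube (so x^3 - 668 has no rational root). Hence [Q(α):Q] = deg(m_α) = 3.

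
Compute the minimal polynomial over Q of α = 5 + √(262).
m_α(x) = x^2 - 10x - 237

From α - 5 = √(262), squaring gives (α - 5)^2 = 262, i.e. α^2 - 10α + 25 = 262, so α^2 - 10α - 237 = 0. The discriminant of x^2 - 10x - 237 is (-10)^2 - 4·(-237) = 100 + 948 = 1048, and 4·(262) is not a perfect square in Q since 262 is squarefree and ≠ 1. Hence x^2 - 10x - 237 is irreducible over Q and is the minimal polynomial of α.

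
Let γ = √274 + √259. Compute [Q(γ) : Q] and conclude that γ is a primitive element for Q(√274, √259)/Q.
[Q(γ) : Q] = 4 (equivalently, Q(γ) = Q(√274, √259))

Obviously Q(γ) ⊆ Q(√274, √259), and [Q(√274, √259):Q] = 4 (since 274, 259 are distinct squarefree integers > 1 with 70966 not a perfect square). To show equality we compute the minimal polynomial of γ. From γ = √274 + √259: γ^2 = 274 + 2√(70966) + 259 = 533 + 2√(70966), so γ^2 - 533 = 2√(70966); squaring, (γ^2 - 533)^2 = 4·70966, i.e. γ^4 - 1066γ^2 + 284089 - 283864 = 0, i.e. γ^4 - 1066γ^2 + 225 = 0. So γ is a root of x^4 - 1066x^2 + 225. This polynomial is irreducible over Q: it has no rational root (each ±√274 ± √259 is irrational), and any factorization into two quadratics over Q would force √(70966) ∈ Q (pairing opposite roots) or √274, √259 ∈ Q (other pairings), all impossible. Hence [Q(γ):Q] = 4 = [Q(√274, √259):Q], so Q(γ) = Q(√274, √259).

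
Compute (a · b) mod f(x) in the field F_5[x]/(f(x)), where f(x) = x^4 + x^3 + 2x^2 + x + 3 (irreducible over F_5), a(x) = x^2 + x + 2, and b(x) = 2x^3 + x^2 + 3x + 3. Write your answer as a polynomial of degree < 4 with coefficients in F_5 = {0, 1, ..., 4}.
a · b ≡ 3x^3 + 4x^2 + 2x + 3 (mod f(x))

Multiply in F_5[x]: a(x)·b(x) = (x^2 + x + 2)·(2x^3 + x^2 + 3x + 3) = 2x^5 + 3x^4 + 3x^3 + 3x^2 + 4x + 1. This has degree ≥ 4, so divide by f(x) over F_5: 2x^5 + 3x^4 + 3x^3 + 3x^2 + 4x + 1 = (2x + 1)·(x^4 + x^3 + 2x^2 + x + 3) + (3x^3 + 4x^2 + 2x + 3). Hence a·b ≡ 3x^3 + 4x^2 + 2x + 3 (mod f). (F_5[x]/(f) is a field with 5^4 = 625 elements since f is irreducible of degree 4.)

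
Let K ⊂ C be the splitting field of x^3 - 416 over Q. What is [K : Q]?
[K : Q] = 6

The roots of x^3 - 416 are ∛416, ω∛416, ω^2∛416 where ω = e^(2πi/3) is a primitive cube root of unity, so K = Q(∛416, ω). Now [Q(∛416):Q] = 3 (since 416 is not a perfect cube, x^3 - 416 is irreducible) and [Q(ω):Q] = 2. Both 2 and 3 divide [K:Q], and [K:Q] ≤ 3·2 = 6, so [K:Q] = 6. (Equivalently: Q(∛416) ⊂ R but ω ∉ R, so [K : Q(∛416)] = 2.)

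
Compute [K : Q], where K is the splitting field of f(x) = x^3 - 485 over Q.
[K : Q] = 6

The roots of x^3 - 485 are ∛485, ω∛485, ω^2∛485 where ω = e^(2πi/3) is a primitive cube root of unity, so K = Q(∛485, ω). Now [Q(∛485):Q] = 3 (since 485 is not a perfect cube, x^3 - 485 is irreducible) and [Q(ω):Q] = 2. Both 2 and 3 divide [K:Q], and [K:Q] ≤ 3·2 = 6, so [K:Q] = 6. (Equivalently: Q(∛485) ⊂ R but ω ∉ R, so [K : Q(∛485)] = 2.)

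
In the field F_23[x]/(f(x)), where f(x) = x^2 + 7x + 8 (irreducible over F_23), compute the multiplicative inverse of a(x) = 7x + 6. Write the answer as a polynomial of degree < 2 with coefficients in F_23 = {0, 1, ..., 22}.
a(x)^(-1) ≡ 19x + 5 (mod f(x))

Since f is irreducible over F_23, F_23[x]/(f) is a field and a(x) ≠ 0 has an inverse. Apply the extended Euclidean algorithm to f(x) and a(x) in F_23[x]: f(x) = (10x + 22)·a(x) + (14). The last nonzero remainder is the constant 14 = gcd(f, a) in F_23. Back-substituting through the division chain expresses 14 = s(x)·a(x) + t(x)·f(x) with s(x) ≡ 13x + 1 (mod f), so (13x + 1)·a(x) ≡ 14 (mod f). Multiplying by 14^(-1) ≡ 5 in F_23 gives a(x)^(-1) ≡ 5·(13x + 1) ≡ 19x + 5 (mod f). Check: (7x + 6)·(19x + 5) = 18x^2 + 11x + 7 ≡ 1 (mod x^2 + 7x + 8).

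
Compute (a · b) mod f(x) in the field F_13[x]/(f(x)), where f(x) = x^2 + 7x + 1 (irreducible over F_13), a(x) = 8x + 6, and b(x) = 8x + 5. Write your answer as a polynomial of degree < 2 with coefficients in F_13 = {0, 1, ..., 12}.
a · b ≡ 4x + 5 (mod f(x))

Multiply in F_13[x]: a(x)·b(x) = (8x + 6)·(8x + 5) = 12x^2 + 10x + 4. This has degree ≥ 2, so divide by f(x) over F_13: 12x^2 + 10x + 4 = (12)·(x^2 + 7x + 1) + (4x + 5). Hence a·b ≡ 4x + 5 (mod f). (F_13[x]/(f) is a field with 13^2 = 169 elements since f is irreducible of degree 2.)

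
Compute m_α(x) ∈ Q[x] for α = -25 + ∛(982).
m_α(x) = x^3 + 75x^2 + 1875x + 14643

Set β = α + 25 = ∛(982), so β^3 = 982. Then (α + 25)^3 - 982 = 0, i.e. α is a root of g(x) = (x + 25)^3 - 982 = x^3 + 75x^2 + 1875x + 14643. Since g(x) = h(x + 25) where h(x) = x^3 - 982, and h is irreducible over Q (because 982 is not a perfect cube, so h has no rational root, and a monic cubic with no rational root is irreducible), g is also irreducible (irreducibility is preserved under the substitution x → x + 25). Hence m_α(x) = x^3 + 75x^2 + 1875x + 14643.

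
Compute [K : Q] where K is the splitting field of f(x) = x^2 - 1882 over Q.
[K : Q] = 2

f(x) = x^2 - 1882 factors as (x - √1882)(x + √1882). The splitting field is K = Q(√1882). Since 1882 is squarefree and > 1, it is not a perfect square, so x^2 - 1882 is irreducible over Q and [Q(√1882) : Q] = 2. Hence [K : Q] = 2.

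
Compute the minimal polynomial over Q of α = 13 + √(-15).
m_α(x) = x^2 - 26x + 184

From α - 13 = √(-15), squaring gives (α - 13)^2 = -15, i.e. α^2 - 26α + 169 = -15, so α^2 - 26α + 184 = 0. The discriminant of x^2 - 26x + 184 is (-26)^2 - 4·(184) = 676 - 736 = -60, and 4·(-15) is not a perfect square in Q since -15 is squarefree and ≠ 1. Hence x^2 - 26x + 184 is irreducible over Q and is the minimal polynomial of α.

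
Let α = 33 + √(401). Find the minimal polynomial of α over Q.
m_α(x) = x^2 - 66x + 688

From α - 33 = √(401), squaring gives (α - 33)^2 = 401, i.e. α^2 - 66α + 1089 = 401, so α^2 - 66α + 688 = 0. The discriminant of x^2 - 66x + 688 is (-66)^2 - 4·(688) = 4356 - 2752 = 1604, and 4·(401) is not a perfect square in Q since 401 is squarefree and ≠ 1. Hence x^2 - 66x + 688 is irreducible over Q and is the minimal polynomial of α.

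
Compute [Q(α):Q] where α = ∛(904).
[Q(α):Q] = 3

The minimal polynomial of α is x^3 - 904, irreducible over Q since 904 is not a perfect cube (so x^3 - 904 has no rational root). Hence [Q(α):Q] = deg(m_α) = 3.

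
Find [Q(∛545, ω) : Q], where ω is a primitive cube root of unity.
[Q(∛545, ω) : Q] = 6

[Q(∛545):Q] = 3 (min poly x^3 - 545, irreducible since 545 is not a perfect cube). [Q(ω):Q] = 2 (min poly x^2 + x + 1). Since Q(∛545) ⊂ R and ω ∉ R, we have ω ∉ Q(∛545), so x^2 + x + 1 remains irreducible over Q(∛545) and [Q(∛545, ω) : Q(∛545)] = 2. By the tower law, [Q(∛545, ω) : Q] = 3 · 2 = 6. (In fact Q(∛545, ω) is the splitting field of x^3 - 545 over Q.)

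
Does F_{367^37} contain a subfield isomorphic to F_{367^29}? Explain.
No: F_{367^29} is not a subfield of F_{367^37}

F_{p^m} embeds in F_{p^n} iff m | n. Here 29 ∤ 37 (since 37 = 1·29 + 8 with remainder 8 ≠ 0), so F_{367^29} is not a subfield of F_{367^37}. Equivalently: if it were, the tower law would give 29 = [F_{367^29}:F_367] dividing [F_{367^37}:F_367] = 37, contradiction.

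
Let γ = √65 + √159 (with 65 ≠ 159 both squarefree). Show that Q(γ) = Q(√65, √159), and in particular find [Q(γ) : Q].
[Q(γ) : Q] = 4 (equivalently, Q(γ) = Q(√65, √159))

Obviously Q(γ) ⊆ Q(√65, √159), and [Q(√65, √159):Q] = 4 (since 65, 159 are distinct squarefree integers > 1 with 10335 not a perfect square). To show equality we compute the minimal polynomial of γ. From γ = √65 + √159: γ^2 = 65 + 2√(10335) + 159 = 224 + 2√(10335), so γ^2 - 224 = 2√(10335); squaring, (γ^2 - 224)^2 = 4·10335, i.e. γ^4 - 448γ^2 + 50176 - 41340 = 0, i.e. γ^4 - 448γ^2 + 8836 = 0. So γ is a root of x^4 - 448x^2 + 8836. This polynomial is irreducible over Q: it has no rational root (each ±√65 ± √159 is irrational), and any factorization into two quadratics over Q would force √(10335) ∈ Q (pairing opposite roots) or √65, √159 ∈ Q (other pairings), all impossible. Hence [Q(γ):Q] = 4 = [Q(√65, √159):Q], so Q(γ) = Q(√65, √159).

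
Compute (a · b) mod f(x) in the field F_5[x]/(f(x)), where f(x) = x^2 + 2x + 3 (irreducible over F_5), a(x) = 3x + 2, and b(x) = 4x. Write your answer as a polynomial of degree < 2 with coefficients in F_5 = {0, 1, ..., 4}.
a · b ≡ 4x + 4 (mod f(x))

Multiply in F_5[x]: a(x)·b(x) = (3x + 2)·(4x) = 2x^2 + 3x. This has degree ≥ 2, so divide by f(x) over F_5: 2x^2 + 3x = (2)·(x^2 + 2x + 3) + (4x + 4). Hence a·b ≡ 4x + 4 (mod f). (F_5[x]/(f) is a field with 5^2 = 25 elements since f is irreducible of degree 2.)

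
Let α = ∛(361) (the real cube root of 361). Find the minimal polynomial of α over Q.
m_α(x) = x^3 - 361

α satisfies α^3 = 361, so x^3 - 361 annihilates α. By the rational root test, a rational root p/q (in lowest terms) of x^3 - 361 would satisfy p^3 = 361 q^3, forcing q = 1 and p^3 = 361; but 361 is not a perfect cube, contradiction. A monic cubic over Q with no rational root is irreducible (any nontrivial factorization would include a linear factor). Hence x^3 - 361 is the minimal polynomial of α, and in particular [Q(α):Q] = 3.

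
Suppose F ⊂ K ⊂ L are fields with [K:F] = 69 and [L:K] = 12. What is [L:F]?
[L:F] = 828

The tower law says that for any tower of field extensions F ⊂ K ⊂ L with finite degrees, [L:F] = [L:K] · [K:F]. Here this gives [L:F] = 12 · 69 = 828.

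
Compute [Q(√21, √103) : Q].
[Q(√21, √103) : Q] = 4

[Q(√21):Q] = 2 (min poly x^2 - 21, irreducible since 21 is squarefree > 1). For the top step, suppose √103 ∈ Q(√21), say √103 = c + d√21 with c, d ∈ Q. Squaring: 103 = c^2 + 21d^2 + 2cd√21. Since √21 ∉ Q this forces 2cd = 0. If d = 0 then √103 = c ∈ Q, contradicting 103 squarefree > 1. If c = 0 then 103 = 21d^2, so 21·103 = (21d)^2 is a perfect square in Q — but 21·103 = 2163 is not a perfect square (since 21 and 103 are distinct squarefree integers). Contradiction. Hence √103 ∉ Q(√21), so x^2 - 103 stays irreducible over Q(√21) and [Q(√21, √103) : Q(√21)] = 2. By the tower law, [Q(√21, √103) : Q] = 2 · 2 = 4.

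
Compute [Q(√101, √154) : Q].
[Q(√101, √154) : Q] = 4

[Q(√101):Q] = 2 (min poly x^2 - 101, irreducible since 101 is squarefree > 1). For the top step, suppose √154 ∈ Q(√101), say √154 = c + d√101 with c, d ∈ Q. Squaring: 154 = c^2 + 101d^2 + 2cd√101. Since √101 ∉ Q this forces 2cd = 0. If d = 0 then √154 = c ∈ Q, contradicting 154 squarefree > 1. If c = 0 then 154 = 101d^2, so 101·154 = (101d)^2 is a perfect square in Q — but 101·154 = 15554 is not a perfect square (since 101 and 154 are distinct squarefree integers). Contradiction. Hence √154 ∉ Q(√101), so x^2 - 154 stays irreducible over Q(√101) and [Q(√101, √154) : Q(√101)] = 2. By the tower law, [Q(√101, √154) : Q] = 2 · 2 = 4.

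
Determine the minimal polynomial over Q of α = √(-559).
m_α(x) = x^2 + 559

α satisfies α^2 + 559 = 0, so x^2 + 559 annihilates α. Since d = -559 is squarefree and ≠ 1, it is not a perfect square in Q, so x^2 + 559 has no rational root and is therefore irreducible over Q (a degree-2 polynomial over a field is irreducible iff it has no root). Hence m_α(x) = x^2 + 559.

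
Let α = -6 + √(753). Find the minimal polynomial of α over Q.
m_α(x) = x^2 + 12x - 717

From α + 6 = √(753), squaring gives (α + 6)^2 = 753, i.e. α^2 + 12α + 36 = 753, so α^2 + 12α - 717 = 0. The discriminant of x^2 + 12x - 717 is (12)^2 - 4·(-717) = 144 + 2868 = 3012, and 4·(753) is not a perfect square in Q since 753 is squarefree and ≠ 1. Hence x^2 + 12x - 717 is irreducible over Q and is the minimal polynomial of α.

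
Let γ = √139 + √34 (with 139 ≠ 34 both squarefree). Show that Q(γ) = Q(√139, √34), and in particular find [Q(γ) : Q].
[Q(γ) : Q] = 4 (equivalently, Q(γ) = Q(√139, √34))

Obviously Q(γ) ⊆ Q(√139, √34), and [Q(√139, √34):Q] = 4 (since 139, 34 are distinct squarefree integers > 1 with 4726 not a perfect square). To show equality we compute the minimal polynomial of γ. From γ = √139 + √34: γ^2 = 139 + 2√(4726) + 34 = 173 + 2√(4726), so γ^2 - 173 = 2√(4726); squaring, (γ^2 - 173)^2 = 4·4726, i.e. γ^4 - 346γ^2 + 29929 - 18904 = 0, i.e. γ^4 - 346γ^2 + 11025 = 0. So γ is a root of x^4 - 346x^2 + 11025. This polynomial is irreducible over Q: it has no rational root (each ±√139 ± √34 is irrational), and any factorization into two quadratics over Q would force √(4726) ∈ Q (pairing opposite roots) or √139, √34 ∈ Q (other pairings), all impossible. Hence [Q(γ):Q] = 4 = [Q(√139, √34):Q], so Q(γ) = Q(√139, √34).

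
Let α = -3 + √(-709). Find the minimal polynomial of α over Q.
m_α(x) = x^2 + 6x + 718

From α + 3 = √(-709), squaring gives (α + 3)^2 = -709, i.e. α^2 + 6α + 9 = -709, so α^2 + 6α + 718 = 0. The discriminant of x^2 + 6x + 718 is (6)^2 - 4·(718) = 36 - 2872 = -2836, and 4·(-709) is not a perfect square in Q since -709 is squarefree and ≠ 1. Hence x^2 + 6x + 718 is irreducible over Q and is the minimal polynomial of α.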